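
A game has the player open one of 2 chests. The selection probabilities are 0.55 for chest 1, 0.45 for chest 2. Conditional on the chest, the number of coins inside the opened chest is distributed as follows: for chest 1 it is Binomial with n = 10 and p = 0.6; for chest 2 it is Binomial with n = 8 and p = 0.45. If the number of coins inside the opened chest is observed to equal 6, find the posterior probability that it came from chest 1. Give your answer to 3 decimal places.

Likelihoods P(X=6 | ·): 1: 0.250823; 2: 0.0703329.
Posterior ∝ prior × likelihood. Numerator for 1: 0.55·0.250823 = 0.137952.
Normalizing constant: 0.55·0.250823 + 0.45·0.0703329 = 0.169602.
P(1 | observation) = 0.137952 / 0.169602 = 0.813388.

0.813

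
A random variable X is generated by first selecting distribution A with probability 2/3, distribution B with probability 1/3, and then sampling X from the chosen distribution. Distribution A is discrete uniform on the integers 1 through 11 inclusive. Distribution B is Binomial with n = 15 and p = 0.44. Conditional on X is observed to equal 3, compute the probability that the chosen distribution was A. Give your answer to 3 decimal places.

0.831

Likelihoods P(X=3 | ·): A: 0.0909091; B: 0.036866.
Posterior ∝ prior × likelihood. Numerator for A: 0.666667·0.0909091 = 0.0606061.
Normalizing constant: 0.666667·0.0909091 + 0.333333·0.036866 = 0.0728947.
P(A | observation) = 0.0606061 / 0.0728947 = 0.831419.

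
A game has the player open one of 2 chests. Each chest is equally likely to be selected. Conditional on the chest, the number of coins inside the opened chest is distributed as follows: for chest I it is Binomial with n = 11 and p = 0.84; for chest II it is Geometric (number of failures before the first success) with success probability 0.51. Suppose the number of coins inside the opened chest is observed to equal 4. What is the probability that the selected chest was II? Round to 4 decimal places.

0.9852

Likelihoods P(X=4 | ·): I: 0.000441033; II: 0.0294005.
Posterior ∝ prior × likelihood. Numerator for II: 0.5·0.0294005 = 0.0147002.
Normalizing constant: 0.5·0.000441033 + 0.5·0.0294005 = 0.0149208.
P(II | observation) = 0.0147002 / 0.0149208 = 0.985221.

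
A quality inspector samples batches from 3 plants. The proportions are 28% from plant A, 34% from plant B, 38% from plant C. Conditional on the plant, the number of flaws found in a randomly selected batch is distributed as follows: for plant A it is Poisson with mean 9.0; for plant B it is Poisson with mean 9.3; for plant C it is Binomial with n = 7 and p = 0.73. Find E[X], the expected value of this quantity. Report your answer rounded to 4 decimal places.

Component means — A: 9; B: 9.3; C: 5.11.
E[X] = 0.28·9 + 0.34·9.3 + 0.38·5.11 = 7.6238.

7.6238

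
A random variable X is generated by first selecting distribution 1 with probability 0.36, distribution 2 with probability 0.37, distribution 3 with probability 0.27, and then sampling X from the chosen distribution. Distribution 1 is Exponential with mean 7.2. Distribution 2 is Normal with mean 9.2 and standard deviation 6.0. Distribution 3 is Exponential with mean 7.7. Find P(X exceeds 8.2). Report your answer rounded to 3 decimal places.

0.418

Conditional on each component, P(X > 8.2): 1: 0.320175; 2: 0.566184; 3: 0.34475.
By total probability, P(X > 8.2) = 0.36·0.320175 + 0.37·0.566184 + 0.27·0.34475 = 0.417833.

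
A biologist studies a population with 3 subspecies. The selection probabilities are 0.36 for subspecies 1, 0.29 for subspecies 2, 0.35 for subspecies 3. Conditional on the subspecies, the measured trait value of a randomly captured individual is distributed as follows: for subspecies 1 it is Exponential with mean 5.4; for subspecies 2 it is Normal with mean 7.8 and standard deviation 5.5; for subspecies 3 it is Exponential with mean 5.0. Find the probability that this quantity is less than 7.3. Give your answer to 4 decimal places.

0.6701

Conditional on each subspecies, P(X < 7.3): 1: 0.741239; 2: 0.463782; 3: 0.767764.
By total probability, P(X < 7.3) = 0.36·0.741239 + 0.29·0.463782 + 0.35·0.767764 = 0.67006.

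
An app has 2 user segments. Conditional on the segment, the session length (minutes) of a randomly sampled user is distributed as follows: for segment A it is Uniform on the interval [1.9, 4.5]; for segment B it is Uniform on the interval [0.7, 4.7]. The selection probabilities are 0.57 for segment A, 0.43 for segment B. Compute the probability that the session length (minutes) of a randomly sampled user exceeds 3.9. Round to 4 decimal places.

0.2175

Conditional on each segment, P(X > 3.9): A: 0.230769; B: 0.2.
By total probability, P(X > 3.9) = 0.57·0.230769 + 0.43·0.2 = 0.217538.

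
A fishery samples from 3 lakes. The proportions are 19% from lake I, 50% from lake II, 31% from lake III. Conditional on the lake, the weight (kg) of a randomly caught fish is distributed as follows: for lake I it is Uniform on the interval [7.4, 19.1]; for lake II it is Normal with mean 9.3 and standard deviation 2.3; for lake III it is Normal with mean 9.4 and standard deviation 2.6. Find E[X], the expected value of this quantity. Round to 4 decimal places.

Component means — I: 13.25; II: 9.3; III: 9.4.
E[X] = 0.19·13.25 + 0.5·9.3 + 0.31·9.4 = 10.0815.

10.0815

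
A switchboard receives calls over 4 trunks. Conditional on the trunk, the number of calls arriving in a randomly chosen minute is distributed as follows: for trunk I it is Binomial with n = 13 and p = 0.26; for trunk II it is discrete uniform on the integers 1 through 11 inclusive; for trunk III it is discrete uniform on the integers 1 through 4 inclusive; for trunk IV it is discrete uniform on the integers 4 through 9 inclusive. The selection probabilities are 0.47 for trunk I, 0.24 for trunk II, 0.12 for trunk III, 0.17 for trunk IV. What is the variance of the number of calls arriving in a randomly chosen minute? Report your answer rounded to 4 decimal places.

Per component, I: μ=3.38, E[X²]=13.9256; II: μ=6, E[X²]=46; III: μ=2.5, E[X²]=7.5; IV: μ=6.5, E[X²]=45.1667.
E[X] = 0.47·3.38 + 0.24·6 + 0.12·2.5 + 0.17·6.5 = 4.4336.
E[X²] = 0.47·13.9256 + 0.24·46 + 0.12·7.5 + 0.17·45.1667 = 26.1634.
Var(X) = E[X²] − (E[X])² = 26.1634 − 19.6568 = 6.50656.

6.5066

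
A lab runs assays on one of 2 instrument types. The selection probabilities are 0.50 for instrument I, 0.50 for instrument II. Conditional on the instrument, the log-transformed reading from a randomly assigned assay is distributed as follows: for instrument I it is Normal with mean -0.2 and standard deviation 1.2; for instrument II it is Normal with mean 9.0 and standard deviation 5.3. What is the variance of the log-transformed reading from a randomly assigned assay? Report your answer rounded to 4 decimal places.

35.9250

Per component, I: μ=-0.2, E[X²]=1.48; II: μ=9, E[X²]=109.09.
E[X] = 0.5·-0.2 + 0.5·9 = 4.4.
E[X²] = 0.5·1.48 + 0.5·109.09 = 55.285.
Var(X) = E[X²] − (E[X])² = 55.285 − 19.36 = 35.925.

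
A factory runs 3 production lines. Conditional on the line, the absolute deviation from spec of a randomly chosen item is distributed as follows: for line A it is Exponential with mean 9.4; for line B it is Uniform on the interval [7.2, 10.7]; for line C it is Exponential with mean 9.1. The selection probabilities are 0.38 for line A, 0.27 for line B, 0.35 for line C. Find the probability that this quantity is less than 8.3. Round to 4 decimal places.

0.5171

Conditional on each line, P(X < 8.3): A: 0.586451; B: 0.314286; C: 0.598315.
By total probability, P(X < 8.3) = 0.38·0.586451 + 0.27·0.314286 + 0.35·0.598315 = 0.517119.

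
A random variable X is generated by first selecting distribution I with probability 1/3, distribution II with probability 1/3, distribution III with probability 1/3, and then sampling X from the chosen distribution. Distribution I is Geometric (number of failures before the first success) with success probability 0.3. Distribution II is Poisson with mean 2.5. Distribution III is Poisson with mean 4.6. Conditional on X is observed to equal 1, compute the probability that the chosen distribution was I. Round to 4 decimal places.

0.4551

Likelihoods P(X=1 | ·): I: 0.21; II: 0.205212; III: 0.0462384.
Posterior ∝ prior × likelihood. Numerator for I: 0.333333·0.21 = 0.07.
Normalizing constant: 0.333333·0.21 + 0.333333·0.205212 + 0.333333·0.0462384 = 0.153817.
P(I | observation) = 0.07 / 0.153817 = 0.455086.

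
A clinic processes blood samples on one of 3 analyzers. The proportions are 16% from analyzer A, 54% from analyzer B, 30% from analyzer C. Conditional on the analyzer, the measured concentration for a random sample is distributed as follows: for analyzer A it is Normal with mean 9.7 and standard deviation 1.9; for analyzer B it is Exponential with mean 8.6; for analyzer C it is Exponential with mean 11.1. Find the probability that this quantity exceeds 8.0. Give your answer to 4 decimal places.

0.4893

Conditional on each analyzer, P(X > 8.0): A: 0.814536; B: 0.394462; C: 0.486402.
By total probability, P(X > 8.0) = 0.16·0.814536 + 0.54·0.394462 + 0.3·0.486402 = 0.489256.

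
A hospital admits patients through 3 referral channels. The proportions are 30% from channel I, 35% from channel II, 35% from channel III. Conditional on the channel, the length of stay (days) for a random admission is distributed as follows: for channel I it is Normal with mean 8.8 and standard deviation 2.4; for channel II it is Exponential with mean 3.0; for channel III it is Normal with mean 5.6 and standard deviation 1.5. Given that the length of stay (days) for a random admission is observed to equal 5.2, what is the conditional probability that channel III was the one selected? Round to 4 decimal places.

0.7094

Likelihoods f(5.2 | ·): I: 0.0539657; II: 0.0588981; III: 0.256671.
Posterior ∝ prior × likelihood. Numerator for III: 0.35·0.256671 = 0.0898349.
Normalizing constant: 0.3·0.0539657 + 0.35·0.0588981 + 0.35·0.256671 = 0.126639.
P(III | observation) = 0.0898349 / 0.126639 = 0.709378.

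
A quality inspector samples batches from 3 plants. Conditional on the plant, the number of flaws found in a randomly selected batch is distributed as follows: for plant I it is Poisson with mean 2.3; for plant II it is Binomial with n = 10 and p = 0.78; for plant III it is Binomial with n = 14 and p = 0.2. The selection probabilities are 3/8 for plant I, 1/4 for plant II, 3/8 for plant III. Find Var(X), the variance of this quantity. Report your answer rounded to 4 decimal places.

Per component, I: μ=2.3, E[X²]=7.59; II: μ=7.8, E[X²]=62.556; III: μ=2.8, E[X²]=10.08.
E[X] = 0.375·2.3 + 0.25·7.8 + 0.375·2.8 = 3.8625.
E[X²] = 0.375·7.59 + 0.25·62.556 + 0.375·10.08 = 22.2653.
Var(X) = E[X²] − (E[X])² = 22.2653 − 14.9189 = 7.34634.

7.3463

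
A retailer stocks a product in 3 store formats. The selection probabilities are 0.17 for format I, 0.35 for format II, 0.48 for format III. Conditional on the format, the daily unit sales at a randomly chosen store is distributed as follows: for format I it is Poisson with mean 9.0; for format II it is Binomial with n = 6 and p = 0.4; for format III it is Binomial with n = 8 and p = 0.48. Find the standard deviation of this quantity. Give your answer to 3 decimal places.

Per component, I: μ=9, E[X²]=90; II: μ=2.4, E[X²]=7.2; III: μ=3.84, E[X²]=16.7424.
E[X] = 0.17·9 + 0.35·2.4 + 0.48·3.84 = 4.2132.
E[X²] = 0.17·90 + 0.35·7.2 + 0.48·16.7424 = 25.8564.
Var(X) = E[X²] − (E[X])² = 25.8564 − 17.7511 = 8.1053.
SD(X) = √8.1053 = 2.84698.

2.847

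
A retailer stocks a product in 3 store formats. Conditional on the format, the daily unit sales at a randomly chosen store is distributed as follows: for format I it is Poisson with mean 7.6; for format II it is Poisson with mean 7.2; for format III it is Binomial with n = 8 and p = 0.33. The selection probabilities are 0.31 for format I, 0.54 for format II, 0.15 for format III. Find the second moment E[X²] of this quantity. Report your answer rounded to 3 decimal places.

53.454

For each component E[X²] = Var + (mean)², giving I: 65.36; II: 59.04; III: 8.7384.
Overall E[X²] = 0.31·65.36 + 0.54·59.04 + 0.15·8.7384 = 53.454.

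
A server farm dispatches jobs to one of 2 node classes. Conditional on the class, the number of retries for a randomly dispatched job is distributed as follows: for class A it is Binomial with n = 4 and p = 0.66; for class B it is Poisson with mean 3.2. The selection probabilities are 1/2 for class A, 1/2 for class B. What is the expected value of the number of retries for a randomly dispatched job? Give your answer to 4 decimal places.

Component means — A: 2.64; B: 3.2.
E[X] = 0.5·2.64 + 0.5·3.2 = 2.92.

2.9200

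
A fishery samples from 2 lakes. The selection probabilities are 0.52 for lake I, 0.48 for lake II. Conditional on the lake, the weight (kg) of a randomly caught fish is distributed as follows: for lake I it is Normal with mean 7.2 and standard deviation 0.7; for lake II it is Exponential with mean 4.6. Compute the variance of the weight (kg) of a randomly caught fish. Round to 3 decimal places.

12.099

Per component, I: μ=7.2, E[X²]=52.33; II: μ=4.6, E[X²]=42.32.
E[X] = 0.52·7.2 + 0.48·4.6 = 5.952.
E[X²] = 0.52·52.33 + 0.48·42.32 = 47.5252.
Var(X) = E[X²] − (E[X])² = 47.5252 − 35.4263 = 12.0989.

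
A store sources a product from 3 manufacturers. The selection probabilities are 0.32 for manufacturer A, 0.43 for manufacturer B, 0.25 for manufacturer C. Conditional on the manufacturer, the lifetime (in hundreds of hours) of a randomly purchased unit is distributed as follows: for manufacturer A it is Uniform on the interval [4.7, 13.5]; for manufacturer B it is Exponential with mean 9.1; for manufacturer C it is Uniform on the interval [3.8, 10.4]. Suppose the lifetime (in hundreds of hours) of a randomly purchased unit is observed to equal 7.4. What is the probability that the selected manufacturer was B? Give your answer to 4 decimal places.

0.2201

Likelihoods f(7.4 | ·): A: 0.113636; B: 0.04873; C: 0.151515.
Posterior ∝ prior × likelihood. Numerator for B: 0.43·0.04873 = 0.0209539.
Normalizing constant: 0.32·0.113636 + 0.43·0.04873 + 0.25·0.151515 = 0.0951963.
P(B | observation) = 0.0209539 / 0.0951963 = 0.220112.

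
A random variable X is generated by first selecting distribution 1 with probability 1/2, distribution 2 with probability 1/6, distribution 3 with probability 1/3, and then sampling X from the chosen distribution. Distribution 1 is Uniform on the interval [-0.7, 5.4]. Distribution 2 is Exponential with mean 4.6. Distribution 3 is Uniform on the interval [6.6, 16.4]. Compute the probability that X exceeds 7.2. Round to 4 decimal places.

Conditional on each component, P(X > 7.2): 1: 0; 2: 0.209043; 3: 0.938776.
By total probability, P(X > 7.2) = 0.5·0 + 0.166667·0.209043 + 0.333333·0.938776 = 0.347766.

0.3478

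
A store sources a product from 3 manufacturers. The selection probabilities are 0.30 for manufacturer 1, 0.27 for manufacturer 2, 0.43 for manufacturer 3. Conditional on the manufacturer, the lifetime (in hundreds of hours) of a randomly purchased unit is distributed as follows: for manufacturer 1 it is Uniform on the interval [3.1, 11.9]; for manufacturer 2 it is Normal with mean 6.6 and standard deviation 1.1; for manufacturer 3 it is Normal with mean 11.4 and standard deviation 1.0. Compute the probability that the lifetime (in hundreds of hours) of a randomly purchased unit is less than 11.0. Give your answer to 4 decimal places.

0.6875

Conditional on each manufacturer, P(X < 11.0): 1: 0.897727; 2: 0.999968; 3: 0.344578.
By total probability, P(X < 11.0) = 0.3·0.897727 + 0.27·0.999968 + 0.43·0.344578 = 0.687478.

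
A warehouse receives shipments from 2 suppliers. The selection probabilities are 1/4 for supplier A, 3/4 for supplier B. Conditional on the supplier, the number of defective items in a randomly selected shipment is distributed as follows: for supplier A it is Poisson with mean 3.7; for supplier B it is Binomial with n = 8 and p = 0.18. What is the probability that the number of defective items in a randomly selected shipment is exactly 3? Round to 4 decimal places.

0.1430

Conditional on each supplier, P(X = 3): A: 0.20872; B: 0.121081.
By total probability, P(X = 3) = 0.25·0.20872 + 0.75·0.121081 = 0.142991.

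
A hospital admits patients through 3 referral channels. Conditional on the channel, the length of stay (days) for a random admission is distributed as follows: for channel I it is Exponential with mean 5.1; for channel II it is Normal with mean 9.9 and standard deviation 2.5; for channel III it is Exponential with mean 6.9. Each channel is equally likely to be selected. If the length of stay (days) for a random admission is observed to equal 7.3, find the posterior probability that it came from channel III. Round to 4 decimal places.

0.2647

Likelihoods f(7.3 | ·): I: 0.046859; II: 0.0929188; III: 0.050313.
Posterior ∝ prior × likelihood. Numerator for III: 0.333333·0.050313 = 0.016771.
Normalizing constant: 0.333333·0.046859 + 0.333333·0.0929188 + 0.333333·0.050313 = 0.0633636.
P(III | observation) = 0.016771 / 0.0633636 = 0.264679.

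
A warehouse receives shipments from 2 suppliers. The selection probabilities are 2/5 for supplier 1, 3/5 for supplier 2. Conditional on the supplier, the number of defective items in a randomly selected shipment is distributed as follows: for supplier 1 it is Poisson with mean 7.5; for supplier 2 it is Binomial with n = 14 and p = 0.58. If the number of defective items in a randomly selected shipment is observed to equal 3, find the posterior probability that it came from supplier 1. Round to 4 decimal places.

Likelihoods P(X=3 | ·): 1: 0.0388887; 2: 0.0050948.
Posterior ∝ prior × likelihood. Numerator for 1: 0.4·0.0388887 = 0.0155555.
Normalizing constant: 0.4·0.0388887 + 0.6·0.0050948 = 0.0186124.
P(1 | observation) = 0.0155555 / 0.0186124 = 0.835761.

0.8358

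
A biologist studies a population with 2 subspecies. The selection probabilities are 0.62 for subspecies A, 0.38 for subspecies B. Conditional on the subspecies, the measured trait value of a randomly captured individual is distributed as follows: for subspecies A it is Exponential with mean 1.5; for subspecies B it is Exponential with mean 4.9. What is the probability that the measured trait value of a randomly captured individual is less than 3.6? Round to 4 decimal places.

Conditional on each subspecies, P(X < 3.6): A: 0.909282; B: 0.520348.
By total probability, P(X < 3.6) = 0.62·0.909282 + 0.38·0.520348 = 0.761487.

0.7615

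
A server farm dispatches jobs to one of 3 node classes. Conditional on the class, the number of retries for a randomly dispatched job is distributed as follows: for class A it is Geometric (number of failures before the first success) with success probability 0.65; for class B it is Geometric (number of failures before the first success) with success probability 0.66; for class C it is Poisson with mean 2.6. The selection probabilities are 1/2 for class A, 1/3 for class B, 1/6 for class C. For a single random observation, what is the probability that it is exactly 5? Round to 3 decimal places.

0.015

Conditional on each class, P(X = 5): A: 0.00341392; B: 0.00299874; C: 0.0735394.
By total probability, P(X = 5) = 0.5·0.00341392 + 0.333333·0.00299874 + 0.166667·0.0735394 = 0.0149631.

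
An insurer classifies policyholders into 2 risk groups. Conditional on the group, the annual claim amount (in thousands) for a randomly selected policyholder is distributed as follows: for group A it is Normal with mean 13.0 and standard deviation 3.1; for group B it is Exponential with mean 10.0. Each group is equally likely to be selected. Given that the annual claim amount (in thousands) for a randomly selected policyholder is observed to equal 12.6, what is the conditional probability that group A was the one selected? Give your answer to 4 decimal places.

Likelihoods f(12.6 | ·): A: 0.127624; B: 0.0283654.
Posterior ∝ prior × likelihood. Numerator for A: 0.5·0.127624 = 0.0638121.
Normalizing constant: 0.5·0.127624 + 0.5·0.0283654 = 0.0779948.
P(A | observation) = 0.0638121 / 0.0779948 = 0.818158.

0.8182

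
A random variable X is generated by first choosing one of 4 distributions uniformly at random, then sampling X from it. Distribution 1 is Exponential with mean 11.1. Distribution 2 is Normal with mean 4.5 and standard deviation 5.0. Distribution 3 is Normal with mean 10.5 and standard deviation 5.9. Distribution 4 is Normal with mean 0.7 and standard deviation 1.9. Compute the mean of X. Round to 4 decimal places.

6.7000

Component means — 1: 11.1; 2: 4.5; 3: 10.5; 4: 0.7.
E[X] = 0.25·11.1 + 0.25·4.5 + 0.25·10.5 + 0.25·0.7 = 6.7.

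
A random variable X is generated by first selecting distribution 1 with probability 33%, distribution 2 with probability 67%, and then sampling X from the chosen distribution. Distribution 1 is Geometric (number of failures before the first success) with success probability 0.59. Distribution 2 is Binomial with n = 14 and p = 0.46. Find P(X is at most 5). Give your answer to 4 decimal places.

0.5361

Conditional on each component, P(X ≤ 5): 1: 0.99525; 2: 0.309976.
By total probability, P(X ≤ 5) = 0.33·0.99525 + 0.67·0.309976 = 0.536116.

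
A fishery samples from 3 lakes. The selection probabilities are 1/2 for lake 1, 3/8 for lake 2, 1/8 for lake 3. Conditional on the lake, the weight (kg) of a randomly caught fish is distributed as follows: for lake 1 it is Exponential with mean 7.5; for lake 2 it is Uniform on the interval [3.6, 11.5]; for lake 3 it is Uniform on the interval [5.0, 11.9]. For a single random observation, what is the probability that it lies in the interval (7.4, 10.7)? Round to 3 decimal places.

Conditional on each lake, P(7.4 < X < 10.7): 1: 0.132709; 2: 0.417722; 3: 0.478261.
By total probability, P(7.4 < X < 10.7) = 0.5·0.132709 + 0.375·0.417722 + 0.125·0.478261 = 0.282783.

0.283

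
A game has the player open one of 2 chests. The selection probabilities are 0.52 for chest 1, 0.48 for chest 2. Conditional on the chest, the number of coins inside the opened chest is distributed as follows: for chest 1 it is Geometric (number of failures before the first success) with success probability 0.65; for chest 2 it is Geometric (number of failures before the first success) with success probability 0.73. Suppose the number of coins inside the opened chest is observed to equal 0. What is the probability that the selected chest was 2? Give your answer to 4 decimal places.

Likelihoods P(X=0 | ·): 1: 0.65; 2: 0.73.
Posterior ∝ prior × likelihood. Numerator for 2: 0.48·0.73 = 0.3504.
Normalizing constant: 0.52·0.65 + 0.48·0.73 = 0.6884.
P(2 | observation) = 0.3504 / 0.6884 = 0.509006.

0.5090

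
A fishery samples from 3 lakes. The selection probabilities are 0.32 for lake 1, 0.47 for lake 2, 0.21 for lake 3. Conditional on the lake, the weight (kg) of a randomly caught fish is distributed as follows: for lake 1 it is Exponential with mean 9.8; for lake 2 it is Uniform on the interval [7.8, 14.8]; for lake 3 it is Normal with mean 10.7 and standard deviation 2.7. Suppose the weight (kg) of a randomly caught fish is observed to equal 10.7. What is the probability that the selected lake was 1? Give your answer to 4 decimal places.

0.1004

Likelihoods f(10.7 | ·): 1: 0.0342448; 2: 0.142857; 3: 0.147756.
Posterior ∝ prior × likelihood. Numerator for 1: 0.32·0.0342448 = 0.0109584.
Normalizing constant: 0.32·0.0342448 + 0.47·0.142857 + 0.21·0.147756 = 0.10913.
P(1 | observation) = 0.0109584 / 0.10913 = 0.100416.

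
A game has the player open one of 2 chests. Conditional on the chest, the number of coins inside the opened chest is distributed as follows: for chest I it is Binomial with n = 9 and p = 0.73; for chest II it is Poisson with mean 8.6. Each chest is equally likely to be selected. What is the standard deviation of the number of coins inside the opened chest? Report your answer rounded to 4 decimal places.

2.4934

Per component, I: μ=6.57, E[X²]=44.9388; II: μ=8.6, E[X²]=82.56.
E[X] = 0.5·6.57 + 0.5·8.6 = 7.585.
E[X²] = 0.5·44.9388 + 0.5·82.56 = 63.7494.
Var(X) = E[X²] − (E[X])² = 63.7494 − 57.5322 = 6.21717.
SD(X) = √6.21717 = 2.49343.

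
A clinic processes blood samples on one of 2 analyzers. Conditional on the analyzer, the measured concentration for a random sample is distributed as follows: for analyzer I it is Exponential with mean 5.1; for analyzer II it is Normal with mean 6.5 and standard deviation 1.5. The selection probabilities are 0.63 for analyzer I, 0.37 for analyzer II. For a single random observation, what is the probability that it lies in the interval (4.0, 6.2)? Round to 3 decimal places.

Conditional on each analyzer, P(4.0 < X < 6.2): I: 0.159926; II: 0.37295.
By total probability, P(4.0 < X < 6.2) = 0.63·0.159926 + 0.37·0.37295 = 0.238745.

0.239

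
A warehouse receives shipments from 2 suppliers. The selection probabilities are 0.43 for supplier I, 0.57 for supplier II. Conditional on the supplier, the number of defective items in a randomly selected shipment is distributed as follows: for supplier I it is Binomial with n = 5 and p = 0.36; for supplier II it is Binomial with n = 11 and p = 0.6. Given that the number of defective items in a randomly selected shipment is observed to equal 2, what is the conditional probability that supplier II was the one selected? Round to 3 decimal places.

0.020

Likelihoods P(X=2 | ·): I: 0.339739; II: 0.00519045.
Posterior ∝ prior × likelihood. Numerator for II: 0.57·0.00519045 = 0.00295856.
Normalizing constant: 0.43·0.339739 + 0.57·0.00519045 = 0.149046.
P(II | observation) = 0.00295856 / 0.149046 = 0.0198499.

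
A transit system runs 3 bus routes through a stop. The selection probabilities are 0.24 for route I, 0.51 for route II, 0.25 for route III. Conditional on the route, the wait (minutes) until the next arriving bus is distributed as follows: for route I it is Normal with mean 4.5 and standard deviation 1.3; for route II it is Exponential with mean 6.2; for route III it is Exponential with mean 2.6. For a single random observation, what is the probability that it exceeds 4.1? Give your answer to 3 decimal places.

Conditional on each route, P(X > 4.1): I: 0.620842; II: 0.516185; III: 0.20661.
By total probability, P(X > 4.1) = 0.24·0.620842 + 0.51·0.516185 + 0.25·0.20661 = 0.463909.

0.464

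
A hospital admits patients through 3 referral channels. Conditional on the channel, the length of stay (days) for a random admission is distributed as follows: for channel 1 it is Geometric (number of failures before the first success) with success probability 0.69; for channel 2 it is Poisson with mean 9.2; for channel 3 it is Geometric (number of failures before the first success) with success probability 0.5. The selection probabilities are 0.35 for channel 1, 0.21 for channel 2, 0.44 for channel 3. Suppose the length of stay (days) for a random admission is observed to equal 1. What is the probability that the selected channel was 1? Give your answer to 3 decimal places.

0.405

Likelihoods P(X=1 | ·): 1: 0.2139; 2: 0.000929562; 3: 0.25.
Posterior ∝ prior × likelihood. Numerator for 1: 0.35·0.2139 = 0.074865.
Normalizing constant: 0.35·0.2139 + 0.21·0.000929562 + 0.44·0.25 = 0.18506.
P(1 | observation) = 0.074865 / 0.18506 = 0.404544.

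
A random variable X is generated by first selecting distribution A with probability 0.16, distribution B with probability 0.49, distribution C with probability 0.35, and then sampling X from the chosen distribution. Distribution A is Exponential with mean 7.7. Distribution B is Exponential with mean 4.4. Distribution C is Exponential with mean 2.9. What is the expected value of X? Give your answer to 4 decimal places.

Component means — A: 7.7; B: 4.4; C: 2.9.
E[X] = 0.16·7.7 + 0.49·4.4 + 0.35·2.9 = 4.403.

4.4030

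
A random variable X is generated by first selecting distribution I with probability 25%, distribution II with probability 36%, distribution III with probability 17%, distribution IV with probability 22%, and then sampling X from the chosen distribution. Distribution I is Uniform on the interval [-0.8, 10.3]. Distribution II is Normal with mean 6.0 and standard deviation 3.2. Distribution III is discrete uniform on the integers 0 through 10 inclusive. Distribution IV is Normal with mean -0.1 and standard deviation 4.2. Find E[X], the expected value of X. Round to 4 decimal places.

4.1755

Component means — I: 4.75; II: 6; III: 5; IV: -0.1.
E[X] = 0.25·4.75 + 0.36·6 + 0.17·5 + 0.22·-0.1 = 4.1755.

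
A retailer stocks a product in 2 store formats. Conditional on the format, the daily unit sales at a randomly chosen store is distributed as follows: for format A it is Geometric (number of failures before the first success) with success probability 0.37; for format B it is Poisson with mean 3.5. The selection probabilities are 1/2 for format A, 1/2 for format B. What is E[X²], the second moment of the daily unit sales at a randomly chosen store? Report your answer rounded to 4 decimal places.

11.6255

For each component E[X²] = Var + (mean)², giving A: 7.5011; B: 15.75.
Overall E[X²] = 0.5·7.5011 + 0.5·15.75 = 11.6255.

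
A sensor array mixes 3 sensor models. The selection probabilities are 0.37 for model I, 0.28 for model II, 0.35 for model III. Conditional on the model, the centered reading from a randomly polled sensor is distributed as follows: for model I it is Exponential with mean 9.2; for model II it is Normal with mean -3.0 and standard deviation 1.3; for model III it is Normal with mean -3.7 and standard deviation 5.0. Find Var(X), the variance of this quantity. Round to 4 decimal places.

77.5579

Per component, I: μ=9.2, E[X²]=169.28; II: μ=-3, E[X²]=10.69; III: μ=-3.7, E[X²]=38.69.
E[X] = 0.37·9.2 + 0.28·-3 + 0.35·-3.7 = 1.269.
E[X²] = 0.37·169.28 + 0.28·10.69 + 0.35·38.69 = 79.1683.
Var(X) = E[X²] − (E[X])² = 79.1683 − 1.61036 = 77.5579.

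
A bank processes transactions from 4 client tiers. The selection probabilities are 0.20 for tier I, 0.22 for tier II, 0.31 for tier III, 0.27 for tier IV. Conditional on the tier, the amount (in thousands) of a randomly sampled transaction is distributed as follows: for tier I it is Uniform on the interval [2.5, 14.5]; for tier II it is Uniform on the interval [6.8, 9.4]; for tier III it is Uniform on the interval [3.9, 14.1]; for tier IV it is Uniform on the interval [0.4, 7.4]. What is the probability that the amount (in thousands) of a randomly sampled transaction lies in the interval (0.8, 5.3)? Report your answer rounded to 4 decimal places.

0.2628

Conditional on each tier, P(0.8 < X < 5.3): I: 0.233333; II: 0; III: 0.137255; IV: 0.642857.
By total probability, P(0.8 < X < 5.3) = 0.2·0.233333 + 0.22·0 + 0.31·0.137255 + 0.27·0.642857 = 0.262787.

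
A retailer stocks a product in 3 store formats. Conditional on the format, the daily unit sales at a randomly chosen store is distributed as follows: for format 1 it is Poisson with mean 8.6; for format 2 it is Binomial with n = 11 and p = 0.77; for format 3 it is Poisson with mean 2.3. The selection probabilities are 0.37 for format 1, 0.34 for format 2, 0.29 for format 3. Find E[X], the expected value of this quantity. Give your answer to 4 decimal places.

Component means — 1: 8.6; 2: 8.47; 3: 2.3.
E[X] = 0.37·8.6 + 0.34·8.47 + 0.29·2.3 = 6.7288.

6.7288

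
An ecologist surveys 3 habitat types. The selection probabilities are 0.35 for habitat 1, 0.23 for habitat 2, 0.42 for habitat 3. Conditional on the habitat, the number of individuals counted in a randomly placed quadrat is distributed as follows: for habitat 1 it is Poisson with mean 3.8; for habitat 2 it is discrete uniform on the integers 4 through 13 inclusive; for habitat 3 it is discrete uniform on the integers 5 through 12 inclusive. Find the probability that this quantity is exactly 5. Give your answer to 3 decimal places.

0.127

Conditional on each habitat, P(X = 5): 1: 0.147713; 2: 0.1; 3: 0.125.
By total probability, P(X = 5) = 0.35·0.147713 + 0.23·0.1 + 0.42·0.125 = 0.127199.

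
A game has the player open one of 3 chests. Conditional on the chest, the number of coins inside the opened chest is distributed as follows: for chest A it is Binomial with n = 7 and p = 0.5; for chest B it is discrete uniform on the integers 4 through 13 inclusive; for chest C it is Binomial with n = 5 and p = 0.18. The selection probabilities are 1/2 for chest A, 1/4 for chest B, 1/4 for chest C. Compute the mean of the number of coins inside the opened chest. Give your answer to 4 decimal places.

Component means — A: 3.5; B: 8.5; C: 0.9.
E[X] = 0.5·3.5 + 0.25·8.5 + 0.25·0.9 = 4.1.

4.1000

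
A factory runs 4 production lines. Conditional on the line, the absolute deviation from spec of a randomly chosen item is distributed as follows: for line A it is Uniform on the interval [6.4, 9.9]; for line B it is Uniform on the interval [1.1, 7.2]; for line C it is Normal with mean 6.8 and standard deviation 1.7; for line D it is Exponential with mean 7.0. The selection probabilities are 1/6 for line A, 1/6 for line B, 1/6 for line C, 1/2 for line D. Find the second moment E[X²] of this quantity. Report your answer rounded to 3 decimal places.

71.816

For each component E[X²] = Var + (mean)², giving A: 67.4433; B: 20.3233; C: 49.13; D: 98.
Overall E[X²] = 0.166667·67.4433 + 0.166667·20.3233 + 0.166667·49.13 + 0.5·98 = 71.8161.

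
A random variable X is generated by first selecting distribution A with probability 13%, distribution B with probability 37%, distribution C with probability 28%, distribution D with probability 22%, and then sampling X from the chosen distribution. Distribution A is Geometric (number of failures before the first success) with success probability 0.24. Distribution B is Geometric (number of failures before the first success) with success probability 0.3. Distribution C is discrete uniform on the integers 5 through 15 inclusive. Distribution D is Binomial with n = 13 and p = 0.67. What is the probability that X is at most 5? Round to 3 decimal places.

Conditional on each component, P(X ≤ 5): A: 0.8073; B: 0.882351; C: 0.0909091; D: 0.0326344.
By total probability, P(X ≤ 5) = 0.13·0.8073 + 0.37·0.882351 + 0.28·0.0909091 + 0.22·0.0326344 = 0.464053.

0.464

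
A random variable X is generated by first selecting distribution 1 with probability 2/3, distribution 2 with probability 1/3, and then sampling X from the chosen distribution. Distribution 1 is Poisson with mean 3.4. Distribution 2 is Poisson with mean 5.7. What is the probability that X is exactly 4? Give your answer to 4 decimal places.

0.1729

Conditional on each component, P(X = 4): 1: 0.185825; 2: 0.147167.
By total probability, P(X = 4) = 0.666667·0.185825 + 0.333333·0.147167 = 0.172939.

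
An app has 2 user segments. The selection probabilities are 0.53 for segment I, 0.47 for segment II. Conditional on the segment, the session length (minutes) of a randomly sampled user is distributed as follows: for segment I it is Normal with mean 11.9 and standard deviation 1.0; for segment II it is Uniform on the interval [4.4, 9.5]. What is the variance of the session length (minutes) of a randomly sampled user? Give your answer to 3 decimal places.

Per component, I: μ=11.9, E[X²]=142.61; II: μ=6.95, E[X²]=50.47.
E[X] = 0.53·11.9 + 0.47·6.95 = 9.5735.
E[X²] = 0.53·142.61 + 0.47·50.47 = 99.3042.
Var(X) = E[X²] − (E[X])² = 99.3042 − 91.6519 = 7.6523.

7.652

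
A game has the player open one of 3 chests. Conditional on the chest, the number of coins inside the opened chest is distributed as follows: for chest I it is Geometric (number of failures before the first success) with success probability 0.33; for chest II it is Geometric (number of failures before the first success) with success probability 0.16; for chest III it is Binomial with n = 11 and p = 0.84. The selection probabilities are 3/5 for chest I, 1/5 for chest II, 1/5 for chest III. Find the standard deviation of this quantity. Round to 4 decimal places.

Per component, I: μ=2.0303, E[X²]=10.2746; II: μ=5.25, E[X²]=60.375; III: μ=9.24, E[X²]=86.856.
E[X] = 0.6·2.0303 + 0.2·5.25 + 0.2·9.24 = 4.11618.
E[X²] = 0.6·10.2746 + 0.2·60.375 + 0.2·86.856 = 35.6109.
Var(X) = E[X²] − (E[X])² = 35.6109 − 16.943 = 18.668.
SD(X) = √18.668 = 4.32065.

4.3206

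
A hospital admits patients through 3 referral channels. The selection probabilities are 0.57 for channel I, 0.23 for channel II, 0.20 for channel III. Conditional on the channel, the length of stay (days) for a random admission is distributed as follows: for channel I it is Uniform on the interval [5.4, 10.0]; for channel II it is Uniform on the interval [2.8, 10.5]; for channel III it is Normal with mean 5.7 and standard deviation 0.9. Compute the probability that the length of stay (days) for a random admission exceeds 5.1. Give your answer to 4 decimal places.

Conditional on each channel, P(X > 5.1): I: 1; II: 0.701299; III: 0.747507.
By total probability, P(X > 5.1) = 0.57·1 + 0.23·0.701299 + 0.2·0.747507 = 0.8808.

0.8808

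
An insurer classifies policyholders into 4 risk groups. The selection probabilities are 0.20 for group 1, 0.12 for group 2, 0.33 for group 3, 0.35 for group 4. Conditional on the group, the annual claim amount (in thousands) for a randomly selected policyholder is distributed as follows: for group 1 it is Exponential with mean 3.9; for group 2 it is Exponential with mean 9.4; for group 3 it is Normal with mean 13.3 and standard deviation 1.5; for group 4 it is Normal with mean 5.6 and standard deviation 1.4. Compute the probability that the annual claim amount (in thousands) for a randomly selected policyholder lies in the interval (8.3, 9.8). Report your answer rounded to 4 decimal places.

0.0270

Conditional on each group, P(8.3 < X < 9.8): 1: 0.0380114; 2: 0.0609958; 3: 0.00938627; 4: 0.0255421.
By total probability, P(8.3 < X < 9.8) = 0.2·0.0380114 + 0.12·0.0609958 + 0.33·0.00938627 + 0.35·0.0255421 = 0.026959.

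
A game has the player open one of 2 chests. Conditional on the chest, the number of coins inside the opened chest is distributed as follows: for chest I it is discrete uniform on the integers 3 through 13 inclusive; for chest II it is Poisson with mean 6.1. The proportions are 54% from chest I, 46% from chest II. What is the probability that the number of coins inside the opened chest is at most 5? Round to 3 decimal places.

0.345

Conditional on each chest, P(X ≤ 5): I: 0.272727; II: 0.429754.
By total probability, P(X ≤ 5) = 0.54·0.272727 + 0.46·0.429754 = 0.34496.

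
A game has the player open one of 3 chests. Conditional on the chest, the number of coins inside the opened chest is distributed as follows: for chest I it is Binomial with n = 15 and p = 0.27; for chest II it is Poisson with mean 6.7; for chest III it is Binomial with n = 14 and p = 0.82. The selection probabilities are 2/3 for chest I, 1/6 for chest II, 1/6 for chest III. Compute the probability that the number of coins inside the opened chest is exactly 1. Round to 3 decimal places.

Conditional on each chest, P(X = 1): I: 0.0494282; II: 0.00824711; III: 2.39048e-09.
By total probability, P(X = 1) = 0.666667·0.0494282 + 0.166667·0.00824711 + 0.166667·2.39048e-09 = 0.0343267.

0.034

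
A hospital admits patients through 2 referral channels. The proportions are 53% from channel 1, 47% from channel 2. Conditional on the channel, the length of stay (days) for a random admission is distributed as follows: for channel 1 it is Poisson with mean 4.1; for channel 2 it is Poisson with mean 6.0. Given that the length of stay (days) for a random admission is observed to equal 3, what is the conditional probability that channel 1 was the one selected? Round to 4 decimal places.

0.7064

Likelihoods P(X=3 | ·): 1: 0.190368; 2: 0.0892351.
Posterior ∝ prior × likelihood. Numerator for 1: 0.53·0.190368 = 0.100895.
Normalizing constant: 0.53·0.190368 + 0.47·0.0892351 = 0.142835.
P(1 | observation) = 0.100895 / 0.142835 = 0.706372.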